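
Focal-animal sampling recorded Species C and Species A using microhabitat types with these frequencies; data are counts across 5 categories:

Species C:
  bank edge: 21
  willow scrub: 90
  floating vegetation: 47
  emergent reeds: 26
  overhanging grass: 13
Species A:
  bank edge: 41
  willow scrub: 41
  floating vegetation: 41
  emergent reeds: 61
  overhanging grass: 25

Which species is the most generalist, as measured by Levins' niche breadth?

Species A

Proportions for Species C (n=197): 21/197=0.1066, 90/197=0.4569, 47/197=0.2386, 26/197=0.1320, 13/197=0.0660
Proportions for Species A (n=209): 41/209=0.1962, 41/209=0.1962, 41/209=0.1962, 61/209=0.2919, 25/209=0.1196
Σp_Cᵢ² = 0.1066² + 0.4569² + 0.2386² + 0.1320² + 0.0660² = 0.011364 + 0.208758 + 0.056930 + 0.017424 + 0.004356 = 0.298832
B_C = 1 / 0.298832 = 3.3464
Σp_Aᵢ² = 0.1962² + 0.1962² + 0.1962² + 0.2919² + 0.1196² = 0.038494 + 0.038494 + 0.038494 + 0.085206 + 0.014304 = 0.214992
B_A = 1 / 0.214992 = 4.6513
Highest B → broadest niche (most generalist): Species A (B = 4.65).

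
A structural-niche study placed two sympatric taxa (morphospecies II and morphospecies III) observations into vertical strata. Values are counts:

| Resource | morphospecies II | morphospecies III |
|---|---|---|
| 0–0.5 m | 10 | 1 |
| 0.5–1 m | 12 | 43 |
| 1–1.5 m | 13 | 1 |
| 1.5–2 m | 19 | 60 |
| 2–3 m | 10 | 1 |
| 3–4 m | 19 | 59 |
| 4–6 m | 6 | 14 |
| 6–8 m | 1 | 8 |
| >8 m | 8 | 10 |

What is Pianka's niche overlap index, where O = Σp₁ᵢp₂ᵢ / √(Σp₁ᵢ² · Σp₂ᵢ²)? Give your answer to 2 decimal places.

0.85

Proportions for morphospecies II (n=98): 10/98=0.1020, 12/98=0.1224, 13/98=0.1327, 19/98=0.1939, 10/98=0.1020, 19/98=0.1939, 6/98=0.0612, 1/98=0.0102, 8/98=0.0816
Proportions for morphospecies III (n=197): 1/197=0.0051, 43/197=0.2183, 1/197=0.0051, 60/197=0.3046, 1/197=0.0051, 59/197=0.2995, 14/197=0.0711, 8/197=0.0406, 10/197=0.0508
Σ p₁ᵢp₂ᵢ = 0.000520 + 0.026720 + 0.000677 + 0.059062 + 0.000520 + 0.058073 + 0.004351 + 0.000414 + 0.004145 = 0.154482
Σp_1ᵢ² = 0.1020² + 0.1224² + 0.1327² + 0.1939² + 0.1020² + 0.1939² + 0.0612² + 0.0102² + 0.0816² = 0.010404 + 0.014982 + 0.017609 + 0.037597 + 0.010404 + 0.037597 + 0.003745 + 0.000104 + 0.006659 = 0.139101
Σp_2ᵢ² = 0.0051² + 0.2183² + 0.0051² + 0.3046² + 0.0051² + 0.2995² + 0.0711² + 0.0406² + 0.0508² = 0.000026 + 0.047655 + 0.000026 + 0.092781 + 0.000026 + 0.089700 + 0.005055 + 0.001648 + 0.002581 = 0.239498
O = 0.154482 / √(0.139101 × 0.239498) = 0.154482 / 0.1825224 = 0.8464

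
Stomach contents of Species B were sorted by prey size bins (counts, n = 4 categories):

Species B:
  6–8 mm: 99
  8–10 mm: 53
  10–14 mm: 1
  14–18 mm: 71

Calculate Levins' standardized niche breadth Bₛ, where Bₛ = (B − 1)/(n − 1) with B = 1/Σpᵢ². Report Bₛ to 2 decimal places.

Proportions for Species B (n=224): 99/224=0.4420, 53/224=0.2366, 1/224=0.0045, 71/224=0.3170
Σpᵢ² = 0.4420² + 0.2366² + 0.0045² + 0.3170² = 0.195364 + 0.055980 + 0.000020 + 0.100489 = 0.351853
B = 1 / 0.351853 = 2.8421
Bₛ = (B − 1)/(n − 1) = (2.8421 − 1)/(4 − 1) = 1.8421/3 = 0.6140

0.61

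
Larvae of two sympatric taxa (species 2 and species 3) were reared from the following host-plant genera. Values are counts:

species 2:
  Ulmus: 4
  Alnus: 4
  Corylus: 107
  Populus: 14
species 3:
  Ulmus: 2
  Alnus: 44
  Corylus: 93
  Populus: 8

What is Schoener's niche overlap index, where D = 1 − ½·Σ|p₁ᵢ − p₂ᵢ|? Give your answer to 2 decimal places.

Proportions for species 2 (n=129): 4/129=0.0310, 4/129=0.0310, 107/129=0.8295, 14/129=0.1085
Proportions for species 3 (n=147): 2/147=0.0136, 44/147=0.2993, 93/147=0.6327, 8/147=0.0544
Σ|p₁ᵢ − p₂ᵢ| = 0.0174 + 0.2683 + 0.1968 + 0.0541 = 0.5366
D = 1 − ½ × 0.5366 = 1 − 0.26830 = 0.73170

0.73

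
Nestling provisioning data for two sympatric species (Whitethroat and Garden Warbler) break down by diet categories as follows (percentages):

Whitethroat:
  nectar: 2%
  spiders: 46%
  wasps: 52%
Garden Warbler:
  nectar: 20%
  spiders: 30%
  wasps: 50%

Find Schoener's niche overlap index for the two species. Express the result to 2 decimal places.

Convert percentages to proportions (divide by 100).
Σ|p₁ᵢ − p₂ᵢ| = 0.18 + 0.16 + 0.02 = 0.36
D = 1 − ½ × 0.36 = 1 − 0.180 = 0.8200

0.82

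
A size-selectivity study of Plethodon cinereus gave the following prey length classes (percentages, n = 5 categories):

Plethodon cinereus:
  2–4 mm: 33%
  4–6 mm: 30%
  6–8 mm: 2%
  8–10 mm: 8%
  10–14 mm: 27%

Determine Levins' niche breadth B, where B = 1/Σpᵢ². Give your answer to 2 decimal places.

Convert percentages to proportions (divide by 100).
Σpᵢ² = 0.33² + 0.30² + 0.02² + 0.08² + 0.27² = 0.1089 + 0.0900 + 0.0004 + 0.0064 + 0.0729 = 0.2786
B = 1 / 0.2786 = 3.5894

3.59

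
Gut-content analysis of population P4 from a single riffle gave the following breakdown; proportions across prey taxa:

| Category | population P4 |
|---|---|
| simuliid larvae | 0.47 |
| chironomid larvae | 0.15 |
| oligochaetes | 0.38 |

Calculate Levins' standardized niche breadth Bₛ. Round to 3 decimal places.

Σpᵢ² = 0.47² + 0.15² + 0.38² = 0.2209 + 0.0225 + 0.1444 = 0.3878
B = 1 / 0.3878 = 2.57865
Bₛ = (B − 1)/(n − 1) = (2.57865 − 1)/(3 − 1) = 1.57865/2 = 0.78933

0.789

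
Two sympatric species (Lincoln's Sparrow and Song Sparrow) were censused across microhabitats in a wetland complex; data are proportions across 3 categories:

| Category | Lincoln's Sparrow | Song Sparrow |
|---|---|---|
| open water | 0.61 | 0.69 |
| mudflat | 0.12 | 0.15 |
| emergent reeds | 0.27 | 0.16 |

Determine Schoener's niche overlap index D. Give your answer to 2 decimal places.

Σ|p₁ᵢ − p₂ᵢ| = 0.08 + 0.03 + 0.11 = 0.22
D = 1 − ½ × 0.22 = 1 − 0.110 = 0.8900

0.89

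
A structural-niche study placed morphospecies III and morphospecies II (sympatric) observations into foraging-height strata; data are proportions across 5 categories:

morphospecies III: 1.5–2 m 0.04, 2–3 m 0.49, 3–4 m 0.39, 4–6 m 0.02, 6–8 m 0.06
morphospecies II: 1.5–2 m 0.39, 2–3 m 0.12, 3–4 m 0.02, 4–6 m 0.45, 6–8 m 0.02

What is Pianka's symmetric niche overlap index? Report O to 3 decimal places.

0.241

Σ p₁ᵢp₂ᵢ = 0.0156 + 0.0588 + 0.0078 + 0.0090 + 0.0012 = 0.0924
Σp_1ᵢ² = 0.04² + 0.49² + 0.39² + 0.02² + 0.06² = 0.0016 + 0.2401 + 0.1521 + 0.0004 + 0.0036 = 0.3978
Σp_2ᵢ² = 0.39² + 0.12² + 0.02² + 0.45² + 0.02² = 0.1521 + 0.0144 + 0.0004 + 0.2025 + 0.0004 = 0.3698
O = 0.0924 / √(0.3978 × 0.3698) = 0.0924 / 0.383545 = 0.24091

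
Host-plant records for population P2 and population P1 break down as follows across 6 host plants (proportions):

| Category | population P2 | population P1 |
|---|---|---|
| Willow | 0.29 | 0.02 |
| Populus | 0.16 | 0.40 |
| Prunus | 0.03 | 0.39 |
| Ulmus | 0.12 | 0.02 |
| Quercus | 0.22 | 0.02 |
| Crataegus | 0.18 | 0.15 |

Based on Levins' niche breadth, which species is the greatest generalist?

population P2

Σp_P2ᵢ² = 0.29² + 0.16² + 0.03² + 0.12² + 0.22² + 0.18² = 0.0841 + 0.0256 + 0.0009 + 0.0144 + 0.0484 + 0.0324 = 0.2058
B_P2 = 1 / 0.2058 = 4.8591
Σp_P1ᵢ² = 0.02² + 0.40² + 0.39² + 0.02² + 0.02² + 0.15² = 0.0004 + 0.1600 + 0.1521 + 0.0004 + 0.0004 + 0.0225 = 0.3358
B_P1 = 1 / 0.3358 = 2.9780
Highest B → broadest niche (most generalist): population P2 (B = 4.86).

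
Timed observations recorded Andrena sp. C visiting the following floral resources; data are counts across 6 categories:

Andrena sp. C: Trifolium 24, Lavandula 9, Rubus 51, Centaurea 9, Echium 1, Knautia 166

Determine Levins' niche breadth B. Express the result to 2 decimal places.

2.19

Proportions for Andrena sp. C (n=260): 24/260=0.0923, 9/260=0.0346, 51/260=0.1962, 9/260=0.0346, 1/260=0.0038, 166/260=0.6385
Σpᵢ² = 0.0923² + 0.0346² + 0.1962² + 0.0346² + 0.0038² + 0.6385² = 0.008519 + 0.001197 + 0.038494 + 0.001197 + 0.000014 + 0.407682 = 0.457103
B = 1 / 0.457103 = 2.1877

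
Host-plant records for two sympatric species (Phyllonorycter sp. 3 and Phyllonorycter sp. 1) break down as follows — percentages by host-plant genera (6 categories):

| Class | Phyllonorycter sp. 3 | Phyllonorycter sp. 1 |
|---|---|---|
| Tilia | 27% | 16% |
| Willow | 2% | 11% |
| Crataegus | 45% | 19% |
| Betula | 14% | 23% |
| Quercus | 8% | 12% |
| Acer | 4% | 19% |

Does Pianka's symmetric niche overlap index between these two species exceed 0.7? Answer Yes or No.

Convert percentages to proportions (divide by 100).
Σ p₁ᵢp₂ᵢ = 0.0432 + 0.0022 + 0.0855 + 0.0322 + 0.0096 + 0.0076 = 0.1803
Σp_1ᵢ² = 0.27² + 0.02² + 0.45² + 0.14² + 0.08² + 0.04² = 0.0729 + 0.0004 + 0.2025 + 0.0196 + 0.0064 + 0.0016 = 0.3034
Σp_2ᵢ² = 0.16² + 0.11² + 0.19² + 0.23² + 0.12² + 0.19² = 0.0256 + 0.0121 + 0.0361 + 0.0529 + 0.0144 + 0.0361 = 0.1772
O = 0.1803 / √(0.3034 × 0.1772) = 0.1803 / 0.23187 = 0.7776
O = 0.7776 > 0.7 → Yes.

Yes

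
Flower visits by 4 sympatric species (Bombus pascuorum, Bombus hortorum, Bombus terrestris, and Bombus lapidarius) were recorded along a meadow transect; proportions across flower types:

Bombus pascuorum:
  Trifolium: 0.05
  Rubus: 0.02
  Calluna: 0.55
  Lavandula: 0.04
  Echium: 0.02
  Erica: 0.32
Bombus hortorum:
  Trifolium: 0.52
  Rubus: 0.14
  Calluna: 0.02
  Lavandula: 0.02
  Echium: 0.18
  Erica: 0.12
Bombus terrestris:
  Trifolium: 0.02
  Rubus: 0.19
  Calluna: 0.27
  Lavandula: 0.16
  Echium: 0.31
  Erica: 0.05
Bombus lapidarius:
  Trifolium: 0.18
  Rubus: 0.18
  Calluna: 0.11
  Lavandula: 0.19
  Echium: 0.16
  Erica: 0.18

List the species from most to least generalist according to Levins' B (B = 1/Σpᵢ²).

Σp_pascᵢ² = 0.05² + 0.02² + 0.55² + 0.04² + 0.02² + 0.32² = 0.0025 + 0.0004 + 0.3025 + 0.0016 + 0.0004 + 0.1024 = 0.4098
B_pasc = 1 / 0.4098 = 2.4402
Σp_hortᵢ² = 0.52² + 0.14² + 0.02² + 0.02² + 0.18² + 0.12² = 0.2704 + 0.0196 + 0.0004 + 0.0004 + 0.0324 + 0.0144 = 0.3376
B_hort = 1 / 0.3376 = 2.9621
Σp_terrᵢ² = 0.02² + 0.19² + 0.27² + 0.16² + 0.31² + 0.05² = 0.0004 + 0.0361 + 0.0729 + 0.0256 + 0.0961 + 0.0025 = 0.2336
B_terr = 1 / 0.2336 = 4.2808
Σp_lapiᵢ² = 0.18² + 0.18² + 0.11² + 0.19² + 0.16² + 0.18² = 0.0324 + 0.0324 + 0.0121 + 0.0361 + 0.0256 + 0.0324 = 0.1710
B_lapi = 1 / 0.1710 = 5.8480
Ranking by B (broadest → narrowest): Bombus lapidarius (5.85) > Bombus terrestris (4.28) > Bombus hortorum (2.96) > Bombus pascuorum (2.44)

Bombus lapidarius > Bombus terrestris > Bombus hortorum > Bombus pascuorum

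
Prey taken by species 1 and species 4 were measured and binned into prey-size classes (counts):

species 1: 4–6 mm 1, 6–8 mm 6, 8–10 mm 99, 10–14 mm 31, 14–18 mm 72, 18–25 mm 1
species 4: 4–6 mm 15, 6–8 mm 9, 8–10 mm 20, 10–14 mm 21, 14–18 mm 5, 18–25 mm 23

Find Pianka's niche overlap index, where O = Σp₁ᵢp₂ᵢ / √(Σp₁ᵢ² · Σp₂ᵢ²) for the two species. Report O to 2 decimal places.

Proportions for species 1 (n=210): 1/210=0.0048, 6/210=0.0286, 99/210=0.4714, 31/210=0.1476, 72/210=0.3429, 1/210=0.0048
Proportions for species 4 (n=93): 15/93=0.1613, 9/93=0.0968, 20/93=0.2151, 21/93=0.2258, 5/93=0.0538, 23/93=0.2473
Σ p₁ᵢp₂ᵢ = 0.000774 + 0.002768 + 0.101398 + 0.033328 + 0.018448 + 0.001187 = 0.157903
Σp_1ᵢ² = 0.0048² + 0.0286² + 0.4714² + 0.1476² + 0.3429² + 0.0048² = 0.000023 + 0.000818 + 0.222218 + 0.021786 + 0.117580 + 0.000023 = 0.362448
Σp_2ᵢ² = 0.1613² + 0.0968² + 0.2151² + 0.2258² + 0.0538² + 0.2473² = 0.026018 + 0.009370 + 0.046268 + 0.050986 + 0.002894 + 0.061157 = 0.196693
O = 0.157903 / √(0.362448 × 0.196693) = 0.157903 / 0.2670037 = 0.5914

0.59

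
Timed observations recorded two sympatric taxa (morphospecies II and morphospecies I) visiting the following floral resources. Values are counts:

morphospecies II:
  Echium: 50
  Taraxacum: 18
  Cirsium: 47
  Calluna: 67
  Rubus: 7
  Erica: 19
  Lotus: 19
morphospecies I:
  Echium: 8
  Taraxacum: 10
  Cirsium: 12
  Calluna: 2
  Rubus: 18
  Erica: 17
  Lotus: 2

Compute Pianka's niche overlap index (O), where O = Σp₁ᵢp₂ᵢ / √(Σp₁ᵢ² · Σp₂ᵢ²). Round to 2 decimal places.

Proportions for morphospecies II (n=227): 50/227=0.2203, 18/227=0.0793, 47/227=0.2070, 67/227=0.2952, 7/227=0.0308, 19/227=0.0837, 19/227=0.0837
Proportions for morphospecies I (n=69): 8/69=0.1159, 10/69=0.1449, 12/69=0.1739, 2/69=0.0290, 18/69=0.2609, 17/69=0.2464, 2/69=0.0290
Σ p₁ᵢp₂ᵢ = 0.025533 + 0.011491 + 0.035997 + 0.008561 + 0.008036 + 0.020624 + 0.002427 = 0.112669
Σp_1ᵢ² = 0.2203² + 0.0793² + 0.2070² + 0.2952² + 0.0308² + 0.0837² + 0.0837² = 0.048532 + 0.006288 + 0.042849 + 0.087143 + 0.000949 + 0.007006 + 0.007006 = 0.199773
Σp_2ᵢ² = 0.1159² + 0.1449² + 0.1739² + 0.0290² + 0.2609² + 0.2464² + 0.0290² = 0.013433 + 0.020996 + 0.030241 + 0.000841 + 0.068069 + 0.060713 + 0.000841 = 0.195134
O = 0.112669 / √(0.199773 × 0.195134) = 0.112669 / 0.1974399 = 0.5706

0.57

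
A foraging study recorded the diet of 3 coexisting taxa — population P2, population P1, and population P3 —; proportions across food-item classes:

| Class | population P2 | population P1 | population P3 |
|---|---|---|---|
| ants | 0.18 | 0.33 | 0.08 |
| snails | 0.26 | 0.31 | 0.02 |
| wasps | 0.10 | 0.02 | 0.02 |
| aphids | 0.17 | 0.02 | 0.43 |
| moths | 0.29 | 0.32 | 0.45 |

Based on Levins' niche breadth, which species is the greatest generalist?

population P2

Σp_P2ᵢ² = 0.18² + 0.26² + 0.10² + 0.17² + 0.29² = 0.0324 + 0.0676 + 0.0100 + 0.0289 + 0.0841 = 0.2230
B_P2 = 1 / 0.2230 = 4.4843
Σp_P1ᵢ² = 0.33² + 0.31² + 0.02² + 0.02² + 0.32² = 0.1089 + 0.0961 + 0.0004 + 0.0004 + 0.1024 = 0.3082
B_P1 = 1 / 0.3082 = 3.2446
Σp_P3ᵢ² = 0.08² + 0.02² + 0.02² + 0.43² + 0.45² = 0.0064 + 0.0004 + 0.0004 + 0.1849 + 0.2025 = 0.3946
B_P3 = 1 / 0.3946 = 2.5342
Highest B → broadest niche (most generalist): population P2 (B = 4.48).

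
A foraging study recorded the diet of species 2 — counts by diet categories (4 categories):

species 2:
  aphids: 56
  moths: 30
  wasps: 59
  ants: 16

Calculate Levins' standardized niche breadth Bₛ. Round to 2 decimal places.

0.78

Proportions for species 2 (n=161): 56/161=0.3478, 30/161=0.1863, 59/161=0.3665, 16/161=0.0994
Σpᵢ² = 0.3478² + 0.1863² + 0.3665² + 0.0994² = 0.120965 + 0.034708 + 0.134322 + 0.009880 = 0.299875
B = 1 / 0.299875 = 3.3347
Bₛ = (B − 1)/(n − 1) = (3.3347 − 1)/(4 − 1) = 2.3347/3 = 0.7782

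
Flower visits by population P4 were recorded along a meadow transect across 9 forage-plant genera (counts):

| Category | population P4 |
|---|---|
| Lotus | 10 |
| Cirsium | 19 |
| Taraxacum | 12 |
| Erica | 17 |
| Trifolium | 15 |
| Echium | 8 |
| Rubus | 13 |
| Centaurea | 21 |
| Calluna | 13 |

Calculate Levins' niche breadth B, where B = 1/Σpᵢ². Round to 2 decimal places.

Proportions for population P4 (n=128): 10/128=0.0781, 19/128=0.1484, 12/128=0.0938, 17/128=0.1328, 15/128=0.1172, 8/128=0.0625, 13/128=0.1016, 21/128=0.1641, 13/128=0.1016
Σpᵢ² = 0.0781² + 0.1484² + 0.0938² + 0.1328² + 0.1172² + 0.0625² + 0.1016² + 0.1641² + 0.1016² = 0.006100 + 0.022023 + 0.008798 + 0.017636 + 0.013736 + 0.003906 + 0.010323 + 0.026929 + 0.010323 = 0.119774
B = 1 / 0.119774 = 8.3491

8.35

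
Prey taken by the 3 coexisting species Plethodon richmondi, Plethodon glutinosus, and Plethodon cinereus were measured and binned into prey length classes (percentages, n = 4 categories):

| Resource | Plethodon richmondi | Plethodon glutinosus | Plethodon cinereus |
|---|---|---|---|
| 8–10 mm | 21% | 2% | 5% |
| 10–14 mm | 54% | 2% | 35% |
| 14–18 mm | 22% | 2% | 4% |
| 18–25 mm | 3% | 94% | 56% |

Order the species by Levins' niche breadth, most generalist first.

Convert percentages to proportions (divide by 100).
Σp_richᵢ² = 0.21² + 0.54² + 0.22² + 0.03² = 0.0441 + 0.2916 + 0.0484 + 0.0009 = 0.3850
B_rich = 1 / 0.3850 = 2.5974
Σp_glutᵢ² = 0.02² + 0.02² + 0.02² + 0.94² = 0.0004 + 0.0004 + 0.0004 + 0.8836 = 0.8848
B_glut = 1 / 0.8848 = 1.1302
Σp_cineᵢ² = 0.05² + 0.35² + 0.04² + 0.56² = 0.0025 + 0.1225 + 0.0016 + 0.3136 = 0.4402
B_cine = 1 / 0.4402 = 2.2717
Ranking by B (broadest → narrowest): Plethodon richmondi (2.60) > Plethodon cinereus (2.27) > Plethodon glutinosus (1.13)

Plethodon richmondi > Plethodon cinereus > Plethodon glutinosus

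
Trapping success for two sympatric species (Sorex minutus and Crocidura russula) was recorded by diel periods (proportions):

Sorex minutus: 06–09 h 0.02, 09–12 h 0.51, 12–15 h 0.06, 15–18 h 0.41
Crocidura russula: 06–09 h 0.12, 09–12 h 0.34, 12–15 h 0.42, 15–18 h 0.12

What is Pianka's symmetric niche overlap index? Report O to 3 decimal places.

0.672

Σ p₁ᵢp₂ᵢ = 0.0024 + 0.1734 + 0.0252 + 0.0492 = 0.2502
Σp_1ᵢ² = 0.02² + 0.51² + 0.06² + 0.41² = 0.0004 + 0.2601 + 0.0036 + 0.1681 = 0.4322
Σp_2ᵢ² = 0.12² + 0.34² + 0.42² + 0.12² = 0.0144 + 0.1156 + 0.1764 + 0.0144 = 0.3208
O = 0.2502 / √(0.4322 × 0.3208) = 0.2502 / 0.372357 = 0.67194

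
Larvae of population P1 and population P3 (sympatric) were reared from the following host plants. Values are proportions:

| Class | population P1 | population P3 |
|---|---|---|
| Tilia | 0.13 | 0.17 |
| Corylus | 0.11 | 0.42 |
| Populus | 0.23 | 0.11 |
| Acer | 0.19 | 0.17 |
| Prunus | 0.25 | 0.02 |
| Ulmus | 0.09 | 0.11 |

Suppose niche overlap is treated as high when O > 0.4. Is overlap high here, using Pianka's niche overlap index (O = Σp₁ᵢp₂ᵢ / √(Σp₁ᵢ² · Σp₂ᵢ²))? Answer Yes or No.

Σ p₁ᵢp₂ᵢ = 0.0221 + 0.0462 + 0.0253 + 0.0323 + 0.0050 + 0.0099 = 0.1408
Σp_1ᵢ² = 0.13² + 0.11² + 0.23² + 0.19² + 0.25² + 0.09² = 0.0169 + 0.0121 + 0.0529 + 0.0361 + 0.0625 + 0.0081 = 0.1886
Σp_2ᵢ² = 0.17² + 0.42² + 0.11² + 0.17² + 0.02² + 0.11² = 0.0289 + 0.1764 + 0.0121 + 0.0289 + 0.0004 + 0.0121 = 0.2588
O = 0.1408 / √(0.1886 × 0.2588) = 0.1408 / 0.22093 = 0.6373
O = 0.6373 > 0.4 → Yes.

Yes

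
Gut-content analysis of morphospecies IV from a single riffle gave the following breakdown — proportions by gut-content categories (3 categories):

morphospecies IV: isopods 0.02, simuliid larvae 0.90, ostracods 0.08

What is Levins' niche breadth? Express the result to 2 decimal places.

1.22

Σpᵢ² = 0.02² + 0.90² + 0.08² = 0.0004 + 0.8100 + 0.0064 = 0.8168
B = 1 / 0.8168 = 1.2243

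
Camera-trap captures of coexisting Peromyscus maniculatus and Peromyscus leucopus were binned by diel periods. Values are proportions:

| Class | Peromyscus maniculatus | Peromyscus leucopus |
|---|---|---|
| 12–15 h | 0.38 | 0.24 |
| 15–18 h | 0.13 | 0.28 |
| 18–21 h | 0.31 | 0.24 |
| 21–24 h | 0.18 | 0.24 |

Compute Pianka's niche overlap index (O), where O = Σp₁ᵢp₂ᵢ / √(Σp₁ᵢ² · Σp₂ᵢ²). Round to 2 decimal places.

Σ p₁ᵢp₂ᵢ = 0.0912 + 0.0364 + 0.0744 + 0.0432 = 0.2452
Σp_1ᵢ² = 0.38² + 0.13² + 0.31² + 0.18² = 0.1444 + 0.0169 + 0.0961 + 0.0324 = 0.2898
Σp_2ᵢ² = 0.24² + 0.28² + 0.24² + 0.24² = 0.0576 + 0.0784 + 0.0576 + 0.0576 = 0.2512
O = 0.2452 / √(0.2898 × 0.2512) = 0.2452 / 0.26981 = 0.9088

0.91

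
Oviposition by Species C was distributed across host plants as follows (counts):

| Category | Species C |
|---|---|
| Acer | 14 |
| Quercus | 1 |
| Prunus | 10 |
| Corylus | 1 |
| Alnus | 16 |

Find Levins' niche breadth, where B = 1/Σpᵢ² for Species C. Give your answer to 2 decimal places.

Proportions for Species C (n=42): 14/42=0.3333, 1/42=0.0238, 10/42=0.2381, 1/42=0.0238, 16/42=0.3810
Σpᵢ² = 0.3333² + 0.0238² + 0.2381² + 0.0238² + 0.3810² = 0.111089 + 0.000566 + 0.056692 + 0.000566 + 0.145161 = 0.314074
B = 1 / 0.314074 = 3.1840

3.18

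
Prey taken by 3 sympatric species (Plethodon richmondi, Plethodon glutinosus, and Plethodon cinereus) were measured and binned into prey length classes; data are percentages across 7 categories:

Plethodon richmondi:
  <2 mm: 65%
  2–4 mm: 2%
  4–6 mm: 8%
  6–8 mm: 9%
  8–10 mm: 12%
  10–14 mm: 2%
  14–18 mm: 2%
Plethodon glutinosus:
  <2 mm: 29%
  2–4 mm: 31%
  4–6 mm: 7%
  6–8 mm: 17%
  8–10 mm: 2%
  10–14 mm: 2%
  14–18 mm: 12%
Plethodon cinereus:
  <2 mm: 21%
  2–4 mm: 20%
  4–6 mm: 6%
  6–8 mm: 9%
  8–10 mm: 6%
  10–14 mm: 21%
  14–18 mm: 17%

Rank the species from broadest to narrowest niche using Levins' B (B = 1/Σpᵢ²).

Plethodon cinereus > Plethodon glutinosus > Plethodon richmondi

Convert percentages to proportions (divide by 100).
Σp_richᵢ² = 0.65² + 0.02² + 0.08² + 0.09² + 0.12² + 0.02² + 0.02² = 0.4225 + 0.0004 + 0.0064 + 0.0081 + 0.0144 + 0.0004 + 0.0004 = 0.4526
B_rich = 1 / 0.4526 = 2.2095
Σp_glutᵢ² = 0.29² + 0.31² + 0.07² + 0.17² + 0.02² + 0.02² + 0.12² = 0.0841 + 0.0961 + 0.0049 + 0.0289 + 0.0004 + 0.0004 + 0.0144 = 0.2292
B_glut = 1 / 0.2292 = 4.3630
Σp_cineᵢ² = 0.21² + 0.20² + 0.06² + 0.09² + 0.06² + 0.21² + 0.17² = 0.0441 + 0.0400 + 0.0036 + 0.0081 + 0.0036 + 0.0441 + 0.0289 = 0.1724
B_cine = 1 / 0.1724 = 5.8005
Ranking by B (broadest → narrowest): Plethodon cinereus (5.80) > Plethodon glutinosus (4.36) > Plethodon richmondi (2.21)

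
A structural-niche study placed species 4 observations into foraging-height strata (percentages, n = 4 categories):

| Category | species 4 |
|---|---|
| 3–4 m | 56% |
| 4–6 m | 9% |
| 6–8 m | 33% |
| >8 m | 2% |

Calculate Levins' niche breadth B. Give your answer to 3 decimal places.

2.320

Convert percentages to proportions (divide by 100).
Σpᵢ² = 0.56² + 0.09² + 0.33² + 0.02² = 0.3136 + 0.0081 + 0.1089 + 0.0004 = 0.4310
B = 1 / 0.4310 = 2.32019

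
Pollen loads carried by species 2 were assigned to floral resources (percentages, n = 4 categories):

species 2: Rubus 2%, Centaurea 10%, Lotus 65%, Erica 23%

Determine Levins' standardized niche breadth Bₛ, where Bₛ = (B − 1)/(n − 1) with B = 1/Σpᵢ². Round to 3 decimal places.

0.353

Convert percentages to proportions (divide by 100).
Σpᵢ² = 0.02² + 0.10² + 0.65² + 0.23² = 0.0004 + 0.0100 + 0.4225 + 0.0529 = 0.4858
B = 1 / 0.4858 = 2.05846
Bₛ = (B − 1)/(n − 1) = (2.05846 − 1)/(4 − 1) = 1.05846/3 = 0.35282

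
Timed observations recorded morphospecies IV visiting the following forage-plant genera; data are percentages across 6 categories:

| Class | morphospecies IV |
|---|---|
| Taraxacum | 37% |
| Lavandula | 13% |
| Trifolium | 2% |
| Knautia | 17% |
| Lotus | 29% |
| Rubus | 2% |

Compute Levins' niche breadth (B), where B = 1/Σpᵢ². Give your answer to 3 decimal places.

3.737

Convert percentages to proportions (divide by 100).
Σpᵢ² = 0.37² + 0.13² + 0.02² + 0.17² + 0.29² + 0.02² = 0.1369 + 0.0169 + 0.0004 + 0.0289 + 0.0841 + 0.0004 = 0.2676
B = 1 / 0.2676 = 3.73692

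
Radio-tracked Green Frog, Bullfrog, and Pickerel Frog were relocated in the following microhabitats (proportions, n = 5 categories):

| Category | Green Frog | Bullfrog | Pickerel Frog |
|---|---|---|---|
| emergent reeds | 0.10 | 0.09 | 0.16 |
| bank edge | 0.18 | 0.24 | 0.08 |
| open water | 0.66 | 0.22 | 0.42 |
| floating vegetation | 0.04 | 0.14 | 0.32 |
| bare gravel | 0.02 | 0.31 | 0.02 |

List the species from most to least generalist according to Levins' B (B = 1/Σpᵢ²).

Bullfrog > Pickerel Frog > Green Frog

Σp_Greeᵢ² = 0.10² + 0.18² + 0.66² + 0.04² + 0.02² = 0.0100 + 0.0324 + 0.4356 + 0.0016 + 0.0004 = 0.4800
B_Gree = 1 / 0.4800 = 2.0833
Σp_Bullᵢ² = 0.09² + 0.24² + 0.22² + 0.14² + 0.31² = 0.0081 + 0.0576 + 0.0484 + 0.0196 + 0.0961 = 0.2298
B_Bull = 1 / 0.2298 = 4.3516
Σp_Pickᵢ² = 0.16² + 0.08² + 0.42² + 0.32² + 0.02² = 0.0256 + 0.0064 + 0.1764 + 0.1024 + 0.0004 = 0.3112
B_Pick = 1 / 0.3112 = 3.2134
Ranking by B (broadest → narrowest): Bullfrog (4.35) > Pickerel Frog (3.21) > Green Frog (2.08)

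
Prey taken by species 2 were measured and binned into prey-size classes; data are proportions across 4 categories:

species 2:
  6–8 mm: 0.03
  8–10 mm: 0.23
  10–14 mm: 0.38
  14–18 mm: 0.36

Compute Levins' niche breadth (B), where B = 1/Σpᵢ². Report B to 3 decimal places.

Σpᵢ² = 0.03² + 0.23² + 0.38² + 0.36² = 0.0009 + 0.0529 + 0.1444 + 0.1296 = 0.3278
B = 1 / 0.3278 = 3.05064

3.051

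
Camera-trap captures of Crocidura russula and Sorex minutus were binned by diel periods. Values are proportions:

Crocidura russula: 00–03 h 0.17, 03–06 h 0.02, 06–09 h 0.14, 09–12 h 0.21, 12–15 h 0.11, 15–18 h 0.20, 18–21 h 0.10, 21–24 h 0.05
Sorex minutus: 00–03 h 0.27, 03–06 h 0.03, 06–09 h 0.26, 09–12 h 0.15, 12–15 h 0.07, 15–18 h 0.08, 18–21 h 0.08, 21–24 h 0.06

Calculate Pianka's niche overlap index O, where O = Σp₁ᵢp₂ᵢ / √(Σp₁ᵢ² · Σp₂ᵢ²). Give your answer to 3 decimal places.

0.873

Σ p₁ᵢp₂ᵢ = 0.0459 + 0.0006 + 0.0364 + 0.0315 + 0.0077 + 0.0160 + 0.0080 + 0.0030 = 0.1491
Σp_1ᵢ² = 0.17² + 0.02² + 0.14² + 0.21² + 0.11² + 0.20² + 0.10² + 0.05² = 0.0289 + 0.0004 + 0.0196 + 0.0441 + 0.0121 + 0.0400 + 0.0100 + 0.0025 = 0.1576
Σp_2ᵢ² = 0.27² + 0.03² + 0.26² + 0.15² + 0.07² + 0.08² + 0.08² + 0.06² = 0.0729 + 0.0009 + 0.0676 + 0.0225 + 0.0049 + 0.0064 + 0.0064 + 0.0036 = 0.1852
O = 0.1491 / √(0.1576 × 0.1852) = 0.1491 / 0.170844 = 0.87273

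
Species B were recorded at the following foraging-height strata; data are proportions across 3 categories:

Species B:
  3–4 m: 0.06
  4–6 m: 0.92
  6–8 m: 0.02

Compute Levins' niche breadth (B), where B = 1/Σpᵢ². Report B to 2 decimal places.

Σpᵢ² = 0.06² + 0.92² + 0.02² = 0.0036 + 0.8464 + 0.0004 = 0.8504
B = 1 / 0.8504 = 1.1759

1.18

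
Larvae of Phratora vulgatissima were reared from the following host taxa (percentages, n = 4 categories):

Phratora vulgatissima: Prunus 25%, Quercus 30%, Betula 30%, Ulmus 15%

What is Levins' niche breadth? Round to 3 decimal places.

Convert percentages to proportions (divide by 100).
Σpᵢ² = 0.25² + 0.30² + 0.30² + 0.15² = 0.0625 + 0.0900 + 0.0900 + 0.0225 = 0.2650
B = 1 / 0.2650 = 3.77358

3.774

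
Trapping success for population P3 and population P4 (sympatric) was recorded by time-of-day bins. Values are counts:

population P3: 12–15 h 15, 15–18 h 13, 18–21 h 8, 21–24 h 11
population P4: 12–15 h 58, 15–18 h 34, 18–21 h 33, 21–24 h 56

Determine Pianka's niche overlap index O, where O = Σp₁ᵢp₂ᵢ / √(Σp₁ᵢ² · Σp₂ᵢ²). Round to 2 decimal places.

0.97

Proportions for population P3 (n=47): 15/47=0.3191, 13/47=0.2766, 8/47=0.1702, 11/47=0.2340
Proportions for population P4 (n=181): 58/181=0.3204, 34/181=0.1878, 33/181=0.1823, 56/181=0.3094
Σ p₁ᵢp₂ᵢ = 0.102240 + 0.051945 + 0.031027 + 0.072400 = 0.257612
Σp_1ᵢ² = 0.3191² + 0.2766² + 0.1702² + 0.2340² = 0.101825 + 0.076508 + 0.028968 + 0.054756 = 0.262057
Σp_2ᵢ² = 0.3204² + 0.1878² + 0.1823² + 0.3094² = 0.102656 + 0.035269 + 0.033233 + 0.095728 = 0.266886
O = 0.257612 / √(0.262057 × 0.266886) = 0.257612 / 0.2644605 = 0.9741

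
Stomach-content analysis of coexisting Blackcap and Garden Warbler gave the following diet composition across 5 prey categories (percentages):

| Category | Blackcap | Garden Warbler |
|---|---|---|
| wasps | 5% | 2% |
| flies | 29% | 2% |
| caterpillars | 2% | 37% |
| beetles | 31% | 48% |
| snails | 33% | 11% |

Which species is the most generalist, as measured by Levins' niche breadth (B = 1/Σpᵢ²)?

Convert percentages to proportions (divide by 100).
Σp_Blacᵢ² = 0.05² + 0.29² + 0.02² + 0.31² + 0.33² = 0.0025 + 0.0841 + 0.0004 + 0.0961 + 0.1089 = 0.2920
B_Blac = 1 / 0.2920 = 3.4247
Σp_Warbᵢ² = 0.02² + 0.02² + 0.37² + 0.48² + 0.11² = 0.0004 + 0.0004 + 0.1369 + 0.2304 + 0.0121 = 0.3802
B_Warb = 1 / 0.3802 = 2.6302
Highest B → broadest niche (most generalist): Blackcap (B = 3.42).

Blackcap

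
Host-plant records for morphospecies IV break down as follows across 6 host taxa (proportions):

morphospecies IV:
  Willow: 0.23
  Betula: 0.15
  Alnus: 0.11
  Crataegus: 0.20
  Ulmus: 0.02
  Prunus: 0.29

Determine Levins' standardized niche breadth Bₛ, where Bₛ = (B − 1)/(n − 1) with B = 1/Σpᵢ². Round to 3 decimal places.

Σpᵢ² = 0.23² + 0.15² + 0.11² + 0.20² + 0.02² + 0.29² = 0.0529 + 0.0225 + 0.0121 + 0.0400 + 0.0004 + 0.0841 = 0.2120
B = 1 / 0.2120 = 4.71698
Bₛ = (B − 1)/(n − 1) = (4.71698 − 1)/(6 − 1) = 3.71698/5 = 0.74340

0.743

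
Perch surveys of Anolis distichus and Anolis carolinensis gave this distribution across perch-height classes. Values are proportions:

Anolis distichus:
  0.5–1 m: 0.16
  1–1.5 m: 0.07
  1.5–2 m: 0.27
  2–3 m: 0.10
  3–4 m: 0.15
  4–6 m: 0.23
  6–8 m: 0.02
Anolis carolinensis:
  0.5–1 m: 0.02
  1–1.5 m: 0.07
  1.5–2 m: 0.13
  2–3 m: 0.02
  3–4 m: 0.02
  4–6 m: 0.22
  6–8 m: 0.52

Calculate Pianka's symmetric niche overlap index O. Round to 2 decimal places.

0.43

Σ p₁ᵢp₂ᵢ = 0.0032 + 0.0049 + 0.0351 + 0.0020 + 0.0030 + 0.0506 + 0.0104 = 0.1092
Σp_1ᵢ² = 0.16² + 0.07² + 0.27² + 0.10² + 0.15² + 0.23² + 0.02² = 0.0256 + 0.0049 + 0.0729 + 0.0100 + 0.0225 + 0.0529 + 0.0004 = 0.1892
Σp_2ᵢ² = 0.02² + 0.07² + 0.13² + 0.02² + 0.02² + 0.22² + 0.52² = 0.0004 + 0.0049 + 0.0169 + 0.0004 + 0.0004 + 0.0484 + 0.2704 = 0.3418
O = 0.1092 / √(0.1892 × 0.3418) = 0.1092 / 0.25430 = 0.4294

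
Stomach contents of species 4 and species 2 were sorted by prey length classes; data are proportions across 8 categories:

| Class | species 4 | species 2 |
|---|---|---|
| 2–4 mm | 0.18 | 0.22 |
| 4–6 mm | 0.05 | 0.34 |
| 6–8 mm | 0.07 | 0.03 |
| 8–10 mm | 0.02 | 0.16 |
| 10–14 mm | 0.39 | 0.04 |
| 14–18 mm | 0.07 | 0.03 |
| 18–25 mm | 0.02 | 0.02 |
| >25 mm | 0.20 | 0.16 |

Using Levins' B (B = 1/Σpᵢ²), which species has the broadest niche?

Σp_4ᵢ² = 0.18² + 0.05² + 0.07² + 0.02² + 0.39² + 0.07² + 0.02² + 0.20² = 0.0324 + 0.0025 + 0.0049 + 0.0004 + 0.1521 + 0.0049 + 0.0004 + 0.0400 = 0.2376
B_4 = 1 / 0.2376 = 4.2088
Σp_2ᵢ² = 0.22² + 0.34² + 0.03² + 0.16² + 0.04² + 0.03² + 0.02² + 0.16² = 0.0484 + 0.1156 + 0.0009 + 0.0256 + 0.0016 + 0.0009 + 0.0004 + 0.0256 = 0.2190
B_2 = 1 / 0.2190 = 4.5662
Highest B → broadest niche (most generalist): species 2 (B = 4.57).

species 2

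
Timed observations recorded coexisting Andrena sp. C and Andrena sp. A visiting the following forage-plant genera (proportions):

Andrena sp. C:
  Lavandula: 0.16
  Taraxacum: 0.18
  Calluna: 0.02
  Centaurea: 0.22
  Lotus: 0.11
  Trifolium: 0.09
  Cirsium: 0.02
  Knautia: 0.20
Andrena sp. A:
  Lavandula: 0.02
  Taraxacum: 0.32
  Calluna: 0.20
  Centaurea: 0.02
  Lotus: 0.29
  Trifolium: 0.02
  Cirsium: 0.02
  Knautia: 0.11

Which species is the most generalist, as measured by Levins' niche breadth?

Andrena sp. C

Σp_Cᵢ² = 0.16² + 0.18² + 0.02² + 0.22² + 0.11² + 0.09² + 0.02² + 0.20² = 0.0256 + 0.0324 + 0.0004 + 0.0484 + 0.0121 + 0.0081 + 0.0004 + 0.0400 = 0.1674
B_C = 1 / 0.1674 = 5.9737
Σp_Aᵢ² = 0.02² + 0.32² + 0.20² + 0.02² + 0.29² + 0.02² + 0.02² + 0.11² = 0.0004 + 0.1024 + 0.0400 + 0.0004 + 0.0841 + 0.0004 + 0.0004 + 0.0121 = 0.2402
B_A = 1 / 0.2402 = 4.1632
Highest B → broadest niche (most generalist): Andrena sp. C (B = 5.97).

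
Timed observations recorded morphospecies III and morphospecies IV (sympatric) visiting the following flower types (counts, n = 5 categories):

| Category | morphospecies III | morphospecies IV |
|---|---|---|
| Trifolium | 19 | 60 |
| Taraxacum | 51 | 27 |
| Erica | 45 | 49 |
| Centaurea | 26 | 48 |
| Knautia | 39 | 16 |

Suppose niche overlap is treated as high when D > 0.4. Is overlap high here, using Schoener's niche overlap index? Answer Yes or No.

Proportions for morphospecies III (n=180): 19/180=0.1056, 51/180=0.2833, 45/180=0.2500, 26/180=0.1444, 39/180=0.2167
Proportions for morphospecies IV (n=200): 60/200=0.3000, 27/200=0.1350, 49/200=0.2450, 48/200=0.2400, 16/200=0.0800
Σ|p₁ᵢ − p₂ᵢ| = 0.1944 + 0.1483 + 0.0050 + 0.0956 + 0.1367 = 0.5800
D = 1 − ½ × 0.5800 = 1 − 0.29000 = 0.71000
D = 0.71000 > 0.4 → Yes.

Yes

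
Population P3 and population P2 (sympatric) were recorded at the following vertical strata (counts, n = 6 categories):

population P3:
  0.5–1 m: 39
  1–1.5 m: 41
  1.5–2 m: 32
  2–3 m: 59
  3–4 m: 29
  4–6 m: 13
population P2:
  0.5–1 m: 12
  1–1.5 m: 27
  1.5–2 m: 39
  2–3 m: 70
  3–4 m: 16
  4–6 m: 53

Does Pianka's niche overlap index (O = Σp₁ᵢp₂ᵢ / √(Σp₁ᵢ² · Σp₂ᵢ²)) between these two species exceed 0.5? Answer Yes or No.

Proportions for population P3 (n=213): 39/213=0.1831, 41/213=0.1925, 32/213=0.1502, 59/213=0.2770, 29/213=0.1362, 13/213=0.0610
Proportions for population P2 (n=217): 12/217=0.0553, 27/217=0.1244, 39/217=0.1797, 70/217=0.3226, 16/217=0.0737, 53/217=0.2442
Σ p₁ᵢp₂ᵢ = 0.010125 + 0.023947 + 0.026991 + 0.089360 + 0.010038 + 0.014896 = 0.175357
Σp_1ᵢ² = 0.1831² + 0.1925² + 0.1502² + 0.2770² + 0.1362² + 0.0610² = 0.033526 + 0.037056 + 0.022560 + 0.076729 + 0.018550 + 0.003721 = 0.192142
Σp_2ᵢ² = 0.0553² + 0.1244² + 0.1797² + 0.3226² + 0.0737² + 0.2442² = 0.003058 + 0.015475 + 0.032292 + 0.104071 + 0.005432 + 0.059634 = 0.219962
O = 0.175357 / √(0.192142 × 0.219962) = 0.175357 / 0.2055820 = 0.8530
O = 0.8530 > 0.5 → Yes.

Yes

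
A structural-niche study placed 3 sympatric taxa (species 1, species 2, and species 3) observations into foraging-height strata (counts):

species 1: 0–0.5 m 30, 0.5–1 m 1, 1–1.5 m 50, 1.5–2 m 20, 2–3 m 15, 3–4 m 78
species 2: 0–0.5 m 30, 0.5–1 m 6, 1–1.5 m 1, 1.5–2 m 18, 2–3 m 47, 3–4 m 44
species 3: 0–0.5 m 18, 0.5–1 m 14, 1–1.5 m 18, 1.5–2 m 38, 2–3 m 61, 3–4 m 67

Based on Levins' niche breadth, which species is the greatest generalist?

Proportions for species 1 (n=194): 30/194=0.1546, 1/194=0.0052, 50/194=0.2577, 20/194=0.1031, 15/194=0.0773, 78/194=0.4021
Proportions for species 2 (n=146): 30/146=0.2055, 6/146=0.0411, 1/146=0.0068, 18/146=0.1233, 47/146=0.3219, 44/146=0.3014
Proportions for species 3 (n=216): 18/216=0.0833, 14/216=0.0648, 18/216=0.0833, 38/216=0.1759, 61/216=0.2824, 67/216=0.3102
Σp_1ᵢ² = 0.1546² + 0.0052² + 0.2577² + 0.1031² + 0.0773² + 0.4021² = 0.023901 + 0.000027 + 0.066409 + 0.010630 + 0.005975 + 0.161684 = 0.268626
B_1 = 1 / 0.268626 = 3.7226
Σp_2ᵢ² = 0.2055² + 0.0411² + 0.0068² + 0.1233² + 0.3219² + 0.3014² = 0.042230 + 0.001689 + 0.000046 + 0.015203 + 0.103620 + 0.090842 = 0.253630
B_2 = 1 / 0.253630 = 3.9428
Σp_3ᵢ² = 0.0833² + 0.0648² + 0.0833² + 0.1759² + 0.2824² + 0.3102² = 0.006939 + 0.004199 + 0.006939 + 0.030941 + 0.079750 + 0.096224 = 0.224992
B_3 = 1 / 0.224992 = 4.4446
Highest B → broadest niche (most generalist): species 3 (B = 4.44).

species 3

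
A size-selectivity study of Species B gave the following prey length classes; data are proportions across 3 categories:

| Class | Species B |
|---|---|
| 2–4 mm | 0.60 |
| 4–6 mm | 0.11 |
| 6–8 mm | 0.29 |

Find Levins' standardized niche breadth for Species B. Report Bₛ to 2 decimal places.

0.60

Σpᵢ² = 0.60² + 0.11² + 0.29² = 0.3600 + 0.0121 + 0.0841 = 0.4562
B = 1 / 0.4562 = 2.1920
Bₛ = (B − 1)/(n − 1) = (2.1920 − 1)/(3 − 1) = 1.1920/2 = 0.5960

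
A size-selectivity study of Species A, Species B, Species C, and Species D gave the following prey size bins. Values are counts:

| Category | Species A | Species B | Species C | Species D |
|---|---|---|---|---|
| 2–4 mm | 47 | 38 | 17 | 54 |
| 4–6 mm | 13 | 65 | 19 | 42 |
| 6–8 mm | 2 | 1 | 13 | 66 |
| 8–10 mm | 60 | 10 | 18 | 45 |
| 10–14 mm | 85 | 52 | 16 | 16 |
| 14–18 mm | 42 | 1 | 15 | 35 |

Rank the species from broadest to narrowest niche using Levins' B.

Species C > Species D > Species A > Species B

Proportions for Species A (n=249): 47/249=0.1888, 13/249=0.0522, 2/249=0.0080, 60/249=0.2410, 85/249=0.3414, 42/249=0.1687
Proportions for Species B (n=167): 38/167=0.2275, 65/167=0.3892, 1/167=0.0060, 10/167=0.0599, 52/167=0.3114, 1/167=0.0060
Proportions for Species C (n=98): 17/98=0.1735, 19/98=0.1939, 13/98=0.1327, 18/98=0.1837, 16/98=0.1633, 15/98=0.1531
Proportions for Species D (n=258): 54/258=0.2093, 42/258=0.1628, 66/258=0.2558, 45/258=0.1744, 16/258=0.0620, 35/258=0.1357
Σp_Aᵢ² = 0.1888² + 0.0522² + 0.0080² + 0.2410² + 0.3414² + 0.1687² = 0.035645 + 0.002725 + 0.000064 + 0.058081 + 0.116554 + 0.028460 = 0.241529
B_A = 1 / 0.241529 = 4.1403
Σp_Bᵢ² = 0.2275² + 0.3892² + 0.0060² + 0.0599² + 0.3114² + 0.0060² = 0.051756 + 0.151477 + 0.000036 + 0.003588 + 0.096970 + 0.000036 = 0.303863
B_B = 1 / 0.303863 = 3.2910
Σp_Cᵢ² = 0.1735² + 0.1939² + 0.1327² + 0.1837² + 0.1633² + 0.1531² = 0.030102 + 0.037597 + 0.017609 + 0.033746 + 0.026667 + 0.023440 = 0.169161
B_C = 1 / 0.169161 = 5.9115
Σp_Dᵢ² = 0.2093² + 0.1628² + 0.2558² + 0.1744² + 0.0620² + 0.1357² = 0.043806 + 0.026504 + 0.065434 + 0.030415 + 0.003844 + 0.018414 = 0.188417
B_D = 1 / 0.188417 = 5.3074
Ranking by B (broadest → narrowest): Species C (5.91) > Species D (5.31) > Species A (4.14) > Species B (3.29)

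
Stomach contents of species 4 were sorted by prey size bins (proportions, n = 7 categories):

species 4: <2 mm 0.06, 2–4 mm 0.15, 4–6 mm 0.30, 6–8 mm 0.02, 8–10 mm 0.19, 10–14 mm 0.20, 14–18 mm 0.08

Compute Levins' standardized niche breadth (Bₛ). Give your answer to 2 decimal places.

0.67

Σpᵢ² = 0.06² + 0.15² + 0.30² + 0.02² + 0.19² + 0.20² + 0.08² = 0.0036 + 0.0225 + 0.0900 + 0.0004 + 0.0361 + 0.0400 + 0.0064 = 0.1990
B = 1 / 0.1990 = 5.0251
Bₛ = (B − 1)/(n − 1) = (5.0251 − 1)/(7 − 1) = 4.0251/6 = 0.6709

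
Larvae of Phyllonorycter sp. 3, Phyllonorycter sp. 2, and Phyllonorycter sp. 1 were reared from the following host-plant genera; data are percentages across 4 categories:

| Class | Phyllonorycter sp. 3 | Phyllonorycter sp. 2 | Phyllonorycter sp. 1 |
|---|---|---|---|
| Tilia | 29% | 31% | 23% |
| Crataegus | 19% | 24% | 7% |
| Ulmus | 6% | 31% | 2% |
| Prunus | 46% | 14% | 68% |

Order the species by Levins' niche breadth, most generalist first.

Phyllonorycter sp. 2 > Phyllonorycter sp. 3 > Phyllonorycter sp. 1

Convert percentages to proportions (divide by 100).
Σp_3ᵢ² = 0.29² + 0.19² + 0.06² + 0.46² = 0.0841 + 0.0361 + 0.0036 + 0.2116 = 0.3354
B_3 = 1 / 0.3354 = 2.9815
Σp_2ᵢ² = 0.31² + 0.24² + 0.31² + 0.14² = 0.0961 + 0.0576 + 0.0961 + 0.0196 = 0.2694
B_2 = 1 / 0.2694 = 3.7120
Σp_1ᵢ² = 0.23² + 0.07² + 0.02² + 0.68² = 0.0529 + 0.0049 + 0.0004 + 0.4624 = 0.5206
B_1 = 1 / 0.5206 = 1.9209
Ranking by B (broadest → narrowest): Phyllonorycter sp. 2 (3.71) > Phyllonorycter sp. 3 (2.98) > Phyllonorycter sp. 1 (1.92)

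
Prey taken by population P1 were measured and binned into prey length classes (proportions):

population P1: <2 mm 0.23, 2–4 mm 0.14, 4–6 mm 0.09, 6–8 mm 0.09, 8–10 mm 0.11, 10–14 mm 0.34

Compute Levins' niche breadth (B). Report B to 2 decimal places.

4.62

Σpᵢ² = 0.23² + 0.14² + 0.09² + 0.09² + 0.11² + 0.34² = 0.0529 + 0.0196 + 0.0081 + 0.0081 + 0.0121 + 0.1156 = 0.2164
B = 1 / 0.2164 = 4.6211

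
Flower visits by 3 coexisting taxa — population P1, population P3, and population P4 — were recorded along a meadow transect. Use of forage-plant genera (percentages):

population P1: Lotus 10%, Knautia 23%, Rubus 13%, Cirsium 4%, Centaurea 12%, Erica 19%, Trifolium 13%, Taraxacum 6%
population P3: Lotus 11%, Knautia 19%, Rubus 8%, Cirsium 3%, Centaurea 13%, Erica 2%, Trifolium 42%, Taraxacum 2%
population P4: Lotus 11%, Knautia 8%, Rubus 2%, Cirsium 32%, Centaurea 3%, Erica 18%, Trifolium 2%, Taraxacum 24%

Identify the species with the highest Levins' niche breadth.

population P1

Convert percentages to proportions (divide by 100).
Σp_P1ᵢ² = 0.10² + 0.23² + 0.13² + 0.04² + 0.12² + 0.19² + 0.13² + 0.06² = 0.0100 + 0.0529 + 0.0169 + 0.0016 + 0.0144 + 0.0361 + 0.0169 + 0.0036 = 0.1524
B_P1 = 1 / 0.1524 = 6.5617
Σp_P3ᵢ² = 0.11² + 0.19² + 0.08² + 0.03² + 0.13² + 0.02² + 0.42² + 0.02² = 0.0121 + 0.0361 + 0.0064 + 0.0009 + 0.0169 + 0.0004 + 0.1764 + 0.0004 = 0.2496
B_P3 = 1 / 0.2496 = 4.0064
Σp_P4ᵢ² = 0.11² + 0.08² + 0.02² + 0.32² + 0.03² + 0.18² + 0.02² + 0.24² = 0.0121 + 0.0064 + 0.0004 + 0.1024 + 0.0009 + 0.0324 + 0.0004 + 0.0576 = 0.2126
B_P4 = 1 / 0.2126 = 4.7037
Highest B → broadest niche (most generalist): population P1 (B = 6.56).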